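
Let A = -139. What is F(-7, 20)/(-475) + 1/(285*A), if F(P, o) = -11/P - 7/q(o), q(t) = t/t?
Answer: 15811/1386525 ≈ 0.011403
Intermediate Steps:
q(t) = 1
F(P, o) = -7 - 11/P (F(P, o) = -11/P - 7/1 = -11/P - 7*1 = -11/P - 7 = -7 - 11/P)
F(-7, 20)/(-475) + 1/(285*A) = (-7 - 11/(-7))/(-475) + 1/(285*(-139)) = (-7 - 11*(-⅐))*(-1/475) + (1/285)*(-1/139) = (-7 + 11/7)*(-1/475) - 1/39615 = -38/7*(-1/475) - 1/39615 = 2/175 - 1/39615 = 15811/1386525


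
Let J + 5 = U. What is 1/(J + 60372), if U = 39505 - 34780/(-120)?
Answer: 6/600971 ≈ 9.9838e-6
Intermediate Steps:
U = 238769/6 (U = 39505 - 34780*(-1)/120 = 39505 - 1*(-1739/6) = 39505 + 1739/6 = 238769/6 ≈ 39795.)
J = 238739/6 (J = -5 + 238769/6 = 238739/6 ≈ 39790.)
1/(J + 60372) = 1/(238739/6 + 60372) = 1/(600971/6) = 6/600971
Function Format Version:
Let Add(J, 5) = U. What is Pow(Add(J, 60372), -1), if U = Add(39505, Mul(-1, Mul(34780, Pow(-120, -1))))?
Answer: Rational(6, 600971) ≈ 9.9838e-6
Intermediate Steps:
U = Rational(238769, 6) (U = Add(39505, Mul(-1, Mul(34780, Rational(-1, 120)))) = Add(39505, Mul(-1, Rational(-1739, 6))) = Add(39505, Rational(1739, 6)) = Rational(238769, 6) ≈ 39795.)
J = Rational(238739, 6) (J = Add(-5, Rational(238769, 6)) = Rational(238739, 6) ≈ 39790.)
Pow(Add(J, 60372), -1) = Pow(Add(Rational(238739, 6), 60372), -1) = Pow(Rational(600971, 6), -1) = Rational(6, 600971)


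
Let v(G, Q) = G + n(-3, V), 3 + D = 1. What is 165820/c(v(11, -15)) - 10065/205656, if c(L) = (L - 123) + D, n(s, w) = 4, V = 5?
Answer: -103342379/68552 ≈ -1507.5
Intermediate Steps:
D = -2 (D = -3 + 1 = -2)
v(G, Q) = 4 + G (v(G, Q) = G + 4 = 4 + G)
c(L) = -125 + L (c(L) = (L - 123) - 2 = (-123 + L) - 2 = -125 + L)
165820/c(v(11, -15)) - 10065/205656 = 165820/(-125 + (4 + 11)) - 10065/205656 = 165820/(-125 + 15) - 10065*1/205656 = 165820/(-110) - 305/6232 = 165820*(-1/110) - 305/6232 = -16582/11 - 305/6232 = -103342379/68552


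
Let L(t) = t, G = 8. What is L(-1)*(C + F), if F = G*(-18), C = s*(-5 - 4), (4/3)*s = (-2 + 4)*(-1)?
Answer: 261/2 ≈ 130.50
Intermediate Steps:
s = -3/2 (s = 3*((-2 + 4)*(-1))/4 = 3*(2*(-1))/4 = (¾)*(-2) = -3/2 ≈ -1.5000)
C = 27/2 (C = -3*(-5 - 4)/2 = -3/2*(-9) = 27/2 ≈ 13.500)
F = -144 (F = 8*(-18) = -144)
L(-1)*(C + F) = -(27/2 - 144) = -1*(-261/2) = 261/2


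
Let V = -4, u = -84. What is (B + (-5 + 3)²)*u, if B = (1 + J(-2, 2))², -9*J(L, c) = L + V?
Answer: -1708/3 ≈ -569.33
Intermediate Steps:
J(L, c) = 4/9 - L/9 (J(L, c) = -(L - 4)/9 = -(-4 + L)/9 = 4/9 - L/9)
B = 25/9 (B = (1 + (4/9 - ⅑*(-2)))² = (1 + (4/9 + 2/9))² = (1 + ⅔)² = (5/3)² = 25/9 ≈ 2.7778)
(B + (-5 + 3)²)*u = (25/9 + (-5 + 3)²)*(-84) = (25/9 + (-2)²)*(-84) = (25/9 + 4)*(-84) = (61/9)*(-84) = -1708/3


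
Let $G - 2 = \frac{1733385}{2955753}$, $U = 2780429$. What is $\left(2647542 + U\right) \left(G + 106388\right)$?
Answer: $\frac{568967691364661135}{985251} \approx 5.7749 \cdot 10^{11}$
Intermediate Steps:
$G = \frac{2548297}{985251}$ ($G = 2 + \frac{1733385}{2955753} = 2 + 1733385 \cdot \frac{1}{2955753} = 2 + \frac{577795}{985251} = \frac{2548297}{985251} \approx 2.5864$)
$\left(2647542 + U\right) \left(G + 106388\right) = \left(2647542 + 2780429\right) \left(\frac{2548297}{985251} + 106388\right) = 5427971 \cdot \frac{104821431685}{985251} = \frac{568967691364661135}{985251}$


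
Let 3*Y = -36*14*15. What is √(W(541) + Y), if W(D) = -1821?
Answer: I*√4341 ≈ 65.886*I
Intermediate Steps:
Y = -2520 (Y = (-36*14*15)/3 = (-504*15)/3 = (⅓)*(-7560) = -2520)
√(W(541) + Y) = √(-1821 - 2520) = √(-4341) = I*√4341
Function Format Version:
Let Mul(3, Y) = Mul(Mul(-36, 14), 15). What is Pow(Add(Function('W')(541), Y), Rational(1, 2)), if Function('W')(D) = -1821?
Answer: Mul(I, Pow(4341, Rational(1, 2))) ≈ Mul(65.886, I)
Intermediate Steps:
Y = -2520 (Y = Mul(Rational(1, 3), Mul(Mul(-36, 14), 15)) = Mul(Rational(1, 3), Mul(-504, 15)) = Mul(Rational(1, 3), -7560) = -2520)
Pow(Add(Function('W')(541), Y), Rational(1, 2)) = Pow(Add(-1821, -2520), Rational(1, 2)) = Pow(-4341, Rational(1, 2)) = Mul(I, Pow(4341, Rational(1, 2)))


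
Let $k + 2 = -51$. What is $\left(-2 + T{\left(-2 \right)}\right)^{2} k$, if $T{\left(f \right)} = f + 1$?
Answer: $-477$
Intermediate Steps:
$k = -53$ ($k = -2 - 51 = -53$)
$T{\left(f \right)} = 1 + f$
$\left(-2 + T{\left(-2 \right)}\right)^{2} k = \left(-2 + \left(1 - 2\right)\right)^{2} \left(-53\right) = \left(-2 - 1\right)^{2} \left(-53\right) = \left(-3\right)^{2} \left(-53\right) = 9 \left(-53\right) = -477$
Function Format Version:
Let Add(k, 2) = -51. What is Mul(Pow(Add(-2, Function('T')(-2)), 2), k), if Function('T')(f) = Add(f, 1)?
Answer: -477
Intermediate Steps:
k = -53 (k = Add(-2, -51) = -53)
Function('T')(f) = Add(1, f)
Mul(Pow(Add(-2, Function('T')(-2)), 2), k) = Mul(Pow(Add(-2, Add(1, -2)), 2), -53) = Mul(Pow(Add(-2, -1), 2), -53) = Mul(Pow(-3, 2), -53) = Mul(9, -53) = -477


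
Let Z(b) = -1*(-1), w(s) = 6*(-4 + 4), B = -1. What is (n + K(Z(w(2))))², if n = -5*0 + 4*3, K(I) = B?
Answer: 121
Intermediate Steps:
w(s) = 0 (w(s) = 6*0 = 0)
Z(b) = 1
K(I) = -1
n = 12 (n = 0 + 12 = 12)
(n + K(Z(w(2))))² = (12 - 1)² = 11² = 121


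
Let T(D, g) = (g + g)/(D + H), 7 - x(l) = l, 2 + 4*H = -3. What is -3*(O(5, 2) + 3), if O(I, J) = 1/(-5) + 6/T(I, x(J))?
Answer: -303/20 ≈ -15.150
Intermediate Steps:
H = -5/4 (H = -1/2 + (1/4)*(-3) = -1/2 - 3/4 = -5/4 ≈ -1.2500)
x(l) = 7 - l
T(D, g) = 2*g/(-5/4 + D) (T(D, g) = (g + g)/(D - 5/4) = (2*g)/(-5/4 + D) = 2*g/(-5/4 + D))
O(I, J) = -1/5 + 3*(-5 + 4*I)/(4*(7 - J)) (O(I, J) = 1/(-5) + 6/((8*(7 - J)/(-5 + 4*I))) = 1*(-1/5) + 6/((8*(7 - J)/(-5 + 4*I))) = -1/5 + 6*((-5 + 4*I)/(8*(7 - J))) = -1/5 + 3*(-5 + 4*I)/(4*(7 - J)))
-3*(O(5, 2) + 3) = -3*((103 - 60*5 - 4*2)/(20*(-7 + 2)) + 3) = -3*((1/20)*(103 - 300 - 8)/(-5) + 3) = -3*((1/20)*(-1/5)*(-205) + 3) = -3*(41/20 + 3) = -3*101/20 = -303/20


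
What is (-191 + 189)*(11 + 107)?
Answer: -236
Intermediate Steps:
(-191 + 189)*(11 + 107) = -2*118 = -236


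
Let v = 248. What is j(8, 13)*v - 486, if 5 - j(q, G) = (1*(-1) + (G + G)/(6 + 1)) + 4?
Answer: -6378/7 ≈ -911.14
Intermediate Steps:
j(q, G) = 2 - 2*G/7 (j(q, G) = 5 - ((1*(-1) + (G + G)/(6 + 1)) + 4) = 5 - ((-1 + (2*G)/7) + 4) = 5 - ((-1 + (2*G)*(1/7)) + 4) = 5 - ((-1 + 2*G/7) + 4) = 5 - (3 + 2*G/7) = 5 + (-3 - 2*G/7) = 2 - 2*G/7)
j(8, 13)*v - 486 = (2 - 2/7*13)*248 - 486 = (2 - 26/7)*248 - 486 = -12/7*248 - 486 = -2976/7 - 486 = -6378/7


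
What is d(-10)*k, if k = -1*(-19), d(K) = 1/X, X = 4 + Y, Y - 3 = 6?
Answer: 19/13 ≈ 1.4615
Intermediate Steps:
Y = 9 (Y = 3 + 6 = 9)
X = 13 (X = 4 + 9 = 13)
d(K) = 1/13
k = 19
d(-10)*k = (1/13)*19 = 19/13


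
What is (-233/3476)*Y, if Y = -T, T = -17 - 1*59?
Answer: -4427/869 ≈ -5.0944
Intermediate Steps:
T = -76 (T = -17 - 59 = -76)
Y = 76 (Y = -1*(-76) = 76)
(-233/3476)*Y = -233/3476*76 = -4427/869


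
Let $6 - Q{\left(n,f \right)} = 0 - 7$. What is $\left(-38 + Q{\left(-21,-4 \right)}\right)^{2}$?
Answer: $625$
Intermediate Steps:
$Q{\left(n,f \right)} = 13$ ($Q{\left(n,f \right)} = 6 - \left(0 - 7\right) = 6 - -7 = 6 + 7 = 13$)
$\left(-38 + Q{\left(-21,-4 \right)}\right)^{2} = \left(-38 + 13\right)^{2} = \left(-25\right)^{2} = 625$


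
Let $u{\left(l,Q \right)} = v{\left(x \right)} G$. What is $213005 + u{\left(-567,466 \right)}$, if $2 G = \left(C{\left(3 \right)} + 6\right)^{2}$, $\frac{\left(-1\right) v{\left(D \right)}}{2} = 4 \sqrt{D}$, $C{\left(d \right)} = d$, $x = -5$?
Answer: $213005 - 324 i \sqrt{5} \approx 2.1301 \cdot 10^{5} - 724.49 i$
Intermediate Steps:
$v{\left(D \right)} = - 8 \sqrt{D}$ ($v{\left(D \right)} = - 2 \cdot 4 \sqrt{D} = - 8 \sqrt{D}$)
$G = \frac{81}{2}$ ($G = \frac{\left(3 + 6\right)^{2}}{2} = \frac{9^{2}}{2} = \frac{1}{2} \cdot 81 = \frac{81}{2} \approx 40.5$)
$u{\left(l,Q \right)} = - 324 i \sqrt{5}$ ($u{\left(l,Q \right)} = - 8 \sqrt{-5} \cdot \frac{81}{2} = - 8 i \sqrt{5} \cdot \frac{81}{2} = - 324 i \sqrt{5}$)
$213005 + u{\left(-567,466 \right)} = 213005 - 324 i \sqrt{5}$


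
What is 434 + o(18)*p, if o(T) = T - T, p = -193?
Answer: 434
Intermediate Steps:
o(T) = 0
434 + o(18)*p = 434 + 0*(-193) = 434 + 0 = 434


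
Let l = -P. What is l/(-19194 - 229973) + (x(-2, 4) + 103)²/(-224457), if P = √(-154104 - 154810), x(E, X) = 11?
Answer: -4332/74819 + I*√308914/249167 ≈ -0.0579 + 0.0022306*I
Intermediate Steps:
P = I*√308914 (P = √(-308914) = I*√308914 ≈ 555.8*I)
l = -I*√308914 ≈ -555.8*I
l/(-19194 - 229973) + (x(-2, 4) + 103)²/(-224457) = (-I*√308914)/(-19194 - 229973) + (11 + 103)²/(-224457) = -I*√308914/(-249167) + 114²*(-1/224457) = -I*√308914*(-1/249167) + 12996*(-1/224457) = I*√308914/249167 - 4332/74819 = -4332/74819 + I*√308914/249167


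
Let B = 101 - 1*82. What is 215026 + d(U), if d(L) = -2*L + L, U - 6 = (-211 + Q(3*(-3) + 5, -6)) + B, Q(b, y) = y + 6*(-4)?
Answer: 215242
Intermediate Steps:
Q(b, y) = -24 + y (Q(b, y) = y - 24 = -24 + y)
B = 19 (B = 101 - 82 = 19)
U = -216 (U = 6 + ((-211 + (-24 - 6)) + 19) = 6 + ((-211 - 30) + 19) = 6 + (-241 + 19) = 6 - 222 = -216)
d(L) = -L
215026 + d(U) = 215026 - 1*(-216) = 215026 + 216 = 215242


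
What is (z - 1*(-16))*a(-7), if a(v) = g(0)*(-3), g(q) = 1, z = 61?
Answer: -231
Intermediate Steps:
a(v) = -3 (a(v) = 1*(-3) = -3)
(z - 1*(-16))*a(-7) = (61 - 1*(-16))*(-3) = (61 + 16)*(-3) = 77*(-3) = -231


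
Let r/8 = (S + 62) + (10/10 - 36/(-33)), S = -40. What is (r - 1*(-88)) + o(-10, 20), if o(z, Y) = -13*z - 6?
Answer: 4452/11 ≈ 404.73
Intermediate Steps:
r = 2120/11 (r = 8*((-40 + 62) + (10/10 - 36/(-33))) = 8*(22 + (10*(1/10) - 36*(-1/33))) = 8*(22 + (1 + 12/11)) = 8*(22 + 23/11) = 8*(265/11) = 2120/11 ≈ 192.73)
o(z, Y) = -6 - 13*z
(r - 1*(-88)) + o(-10, 20) = (2120/11 - 1*(-88)) + (-6 - 13*(-10)) = (2120/11 + 88) + (-6 + 130) = 3088/11 + 124 = 4452/11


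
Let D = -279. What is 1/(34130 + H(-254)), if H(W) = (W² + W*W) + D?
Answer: 1/162883 ≈ 6.1394e-6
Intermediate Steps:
H(W) = -279 + 2*W² (H(W) = (W² + W*W) - 279 = (W² + W²) - 279 = 2*W² - 279 = -279 + 2*W²)
1/(34130 + H(-254)) = 1/(34130 + (-279 + 2*(-254)²)) = 1/(34130 + (-279 + 2*64516)) = 1/(34130 + (-279 + 129032)) = 1/(34130 + 128753) = 1/162883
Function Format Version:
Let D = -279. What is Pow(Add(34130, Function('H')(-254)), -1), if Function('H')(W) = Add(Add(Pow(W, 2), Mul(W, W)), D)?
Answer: Rational(1, 162883) ≈ 6.1394e-6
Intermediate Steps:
Function('H')(W) = Add(-279, Mul(2, Pow(W, 2))) (Function('H')(W) = Add(Add(Pow(W, 2), Mul(W, W)), -279) = Add(Add(Pow(W, 2), Pow(W, 2)), -279) = Add(Mul(2, Pow(W, 2)), -279) = Add(-279, Mul(2, Pow(W, 2))))
Pow(Add(34130, Function('H')(-254)), -1) = Pow(Add(34130, Add(-279, Mul(2, Pow(-254, 2)))), -1) = Pow(Add(34130, Add(-279, Mul(2, 64516))), -1) = Pow(Add(34130, Add(-279, 129032)), -1) = Pow(Add(34130, 128753), -1) = Pow(162883, -1) = Rational(1, 162883)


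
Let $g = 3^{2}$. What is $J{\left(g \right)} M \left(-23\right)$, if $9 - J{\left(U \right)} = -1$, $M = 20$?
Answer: $-4600$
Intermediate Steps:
$g = 9$
$J{\left(U \right)} = 10$ ($J{\left(U \right)} = 9 - -1 = 9 + 1 = 10$)
$J{\left(g \right)} M \left(-23\right) = 10 \cdot 20 \left(-23\right) = 200 \left(-23\right) = -4600$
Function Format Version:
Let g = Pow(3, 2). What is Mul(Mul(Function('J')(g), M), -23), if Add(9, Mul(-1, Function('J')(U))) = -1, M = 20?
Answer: -4600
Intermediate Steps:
g = 9
Function('J')(U) = 10 (Function('J')(U) = Add(9, Mul(-1, -1)) = Add(9, 1) = 10)
Mul(Mul(Function('J')(g), M), -23) = Mul(Mul(10, 20), -23) = Mul(200, -23) = -4600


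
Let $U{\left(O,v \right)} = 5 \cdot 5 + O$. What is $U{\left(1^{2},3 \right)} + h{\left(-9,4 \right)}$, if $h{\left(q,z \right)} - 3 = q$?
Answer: $20$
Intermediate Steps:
$h{\left(q,z \right)} = 3 + q$
$U{\left(O,v \right)} = 25 + O$
$U{\left(1^{2},3 \right)} + h{\left(-9,4 \right)} = \left(25 + 1^{2}\right) + \left(3 - 9\right) = \left(25 + 1\right) - 6 = 26 - 6 = 20$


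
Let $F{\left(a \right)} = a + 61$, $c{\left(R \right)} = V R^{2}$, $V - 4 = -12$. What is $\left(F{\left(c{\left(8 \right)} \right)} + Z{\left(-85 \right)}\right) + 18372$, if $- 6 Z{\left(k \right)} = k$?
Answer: $\frac{107611}{6} \approx 17935.0$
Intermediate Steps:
$V = -8$ ($V = 4 - 12 = -8$)
$Z{\left(k \right)} = - \frac{k}{6}$
$c{\left(R \right)} = - 8 R^{2}$
$F{\left(a \right)} = 61 + a$
$\left(F{\left(c{\left(8 \right)} \right)} + Z{\left(-85 \right)}\right) + 18372 = \left(\left(61 - 8 \cdot 8^{2}\right) - - \frac{85}{6}\right) + 18372 = \left(\left(61 - 512\right) + \frac{85}{6}\right) + 18372 = \left(-451 + \frac{85}{6}\right) + 18372 = - \frac{2621}{6} + 18372 = \frac{107611}{6}$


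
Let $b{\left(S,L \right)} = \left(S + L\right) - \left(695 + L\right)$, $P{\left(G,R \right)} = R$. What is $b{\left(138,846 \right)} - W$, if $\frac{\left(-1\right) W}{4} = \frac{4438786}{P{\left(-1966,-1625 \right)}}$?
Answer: $- \frac{18660269}{1625} \approx -11483.0$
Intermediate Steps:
$b{\left(S,L \right)} = -695 + S$ ($b{\left(S,L \right)} = \left(L + S\right) - \left(695 + L\right) = -695 + S$)
$W = \frac{17755144}{1625}$ ($W = - 4 \frac{4438786}{-1625} = - 4 \cdot 4438786 \left(- \frac{1}{1625}\right) = \left(-4\right) \left(- \frac{4438786}{1625}\right) = \frac{17755144}{1625} \approx 10926.0$)
$b{\left(138,846 \right)} - W = \left(-695 + 138\right) - \frac{17755144}{1625} = -557 - \frac{17755144}{1625} = - \frac{18660269}{1625}$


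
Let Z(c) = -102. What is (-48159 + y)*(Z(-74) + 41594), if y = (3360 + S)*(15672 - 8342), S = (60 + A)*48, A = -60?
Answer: 1019899956372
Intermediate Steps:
S = 0 (S = (60 - 60)*48 = 0*48 = 0)
y = 24628800 (y = (3360 + 0)*(15672 - 8342) = 3360*7330 = 24628800)
(-48159 + y)*(Z(-74) + 41594) = (-48159 + 24628800)*(-102 + 41594) = 24580641*41492 = 1019899956372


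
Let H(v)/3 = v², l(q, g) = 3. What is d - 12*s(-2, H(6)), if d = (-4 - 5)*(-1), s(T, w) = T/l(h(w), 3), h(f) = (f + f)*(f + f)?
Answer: 17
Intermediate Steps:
h(f) = 4*f² (h(f) = (2*f)*(2*f) = 4*f²)
H(v) = 3*v²
s(T, w) = T/3
d = 9 (d = -9*(-1) = 9)
d - 12*s(-2, H(6)) = 9 - 4*(-2) = 9 - 12*(-⅔) = 9 + 8 = 17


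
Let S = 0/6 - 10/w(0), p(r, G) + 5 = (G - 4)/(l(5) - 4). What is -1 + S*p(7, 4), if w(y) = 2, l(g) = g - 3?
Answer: 24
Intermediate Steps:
l(g) = -3 + g
p(r, G) = -3 - G/2 (p(r, G) = -5 + (G - 4)/((-3 + 5) - 4) = -5 + (-4 + G)/(2 - 4) = -5 + (-4 + G)/(-2) = -5 + (-4 + G)*(-½) = -5 + (2 - G/2) = -3 - G/2)
S = -5 (S = 0/6 - 10/2 = 0*(⅙) - 10*½ = 0 - 5 = -5)
-1 + S*p(7, 4) = -1 - 5*(-3 - ½*4) = -1 - 5*(-3 - 2) = -1 - 5*(-5) = -1 + 25 = 24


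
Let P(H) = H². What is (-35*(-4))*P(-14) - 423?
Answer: 27017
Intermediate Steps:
(-35*(-4))*P(-14) - 423 = -35*(-4)*(-14)² - 423 = 140*196 - 423 = 27440 - 423 = 27017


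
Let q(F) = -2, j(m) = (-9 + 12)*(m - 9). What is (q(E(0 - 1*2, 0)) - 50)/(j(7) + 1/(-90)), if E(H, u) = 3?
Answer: 4680/541 ≈ 8.6507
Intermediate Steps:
j(m) = -27 + 3*m (j(m) = 3*(-9 + m) = -27 + 3*m)
(q(E(0 - 1*2, 0)) - 50)/(j(7) + 1/(-90)) = (-2 - 50)/((-27 + 3*7) + 1/(-90)) = -52/((-27 + 21) - 1/90) = -52/(-6 - 1/90) = -52/(-541/90) = -52*(-90/541) = 4680/541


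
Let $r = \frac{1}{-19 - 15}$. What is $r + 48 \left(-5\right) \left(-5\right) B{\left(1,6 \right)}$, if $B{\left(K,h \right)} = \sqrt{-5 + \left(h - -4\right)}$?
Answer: $- \frac{1}{34} + 1200 \sqrt{5} \approx 2683.3$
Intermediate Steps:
$B{\left(K,h \right)} = \sqrt{-1 + h}$ ($B{\left(K,h \right)} = \sqrt{-5 + \left(h + 4\right)} = \sqrt{-5 + \left(4 + h\right)} = \sqrt{-1 + h}$)
$r = - \frac{1}{34}$ ($r = \frac{1}{-34} = - \frac{1}{34} \approx -0.029412$)
$r + 48 \left(-5\right) \left(-5\right) B{\left(1,6 \right)} = - \frac{1}{34} + 48 \left(-5\right) \left(-5\right) \sqrt{-1 + 6} = - \frac{1}{34} + 48 \cdot 25 \sqrt{5} = - \frac{1}{34} + 1200 \sqrt{5}$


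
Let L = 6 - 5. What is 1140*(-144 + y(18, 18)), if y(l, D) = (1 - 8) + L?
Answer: -171000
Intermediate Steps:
L = 1
y(l, D) = -6 (y(l, D) = (1 - 8) + 1 = -7 + 1 = -6)
1140*(-144 + y(18, 18)) = 1140*(-144 - 6) = 1140*(-150) = -171000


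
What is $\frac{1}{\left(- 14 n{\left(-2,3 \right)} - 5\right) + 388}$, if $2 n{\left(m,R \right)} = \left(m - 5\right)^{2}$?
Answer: $\frac{1}{40} \approx 0.025$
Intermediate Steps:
$n{\left(m,R \right)} = \frac{\left(-5 + m\right)^{2}}{2}$ ($n{\left(m,R \right)} = \frac{\left(m - 5\right)^{2}}{2} = \frac{\left(-5 + m\right)^{2}}{2}$)
$\frac{1}{\left(- 14 n{\left(-2,3 \right)} - 5\right) + 388} = \frac{1}{\left(- 14 \frac{\left(-5 - 2\right)^{2}}{2} - 5\right) + 388} = \frac{1}{\left(- 14 \frac{\left(-7\right)^{2}}{2} - 5\right) + 388} = \frac{1}{\left(- 14 \cdot \frac{1}{2} \cdot 49 - 5\right) + 388} = \frac{1}{\left(\left(-14\right) \frac{49}{2} - 5\right) + 388} = \frac{1}{\left(-343 - 5\right) + 388} = \frac{1}{-348 + 388} = \frac{1}{40}$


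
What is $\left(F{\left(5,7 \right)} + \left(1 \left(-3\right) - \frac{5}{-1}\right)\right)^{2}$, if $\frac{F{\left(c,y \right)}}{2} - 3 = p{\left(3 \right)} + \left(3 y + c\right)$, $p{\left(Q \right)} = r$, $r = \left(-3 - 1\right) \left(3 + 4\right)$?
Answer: $16$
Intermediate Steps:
$r = -28$ ($r = \left(-4\right) 7 = -28$)
$p{\left(Q \right)} = -28$
$F{\left(c,y \right)} = -50 + 2 c + 6 y$ ($F{\left(c,y \right)} = 6 + 2 \left(-28 + \left(3 y + c\right)\right) = 6 + 2 \left(-28 + \left(c + 3 y\right)\right) = 6 + 2 \left(-28 + c + 3 y\right) = 6 + \left(-56 + 2 c + 6 y\right) = -50 + 2 c + 6 y$)
$\left(F{\left(5,7 \right)} + \left(1 \left(-3\right) - \frac{5}{-1}\right)\right)^{2} = \left(\left(-50 + 2 \cdot 5 + 6 \cdot 7\right) + \left(1 \left(-3\right) - \frac{5}{-1}\right)\right)^{2} = \left(\left(-50 + 10 + 42\right) - -2\right)^{2} = \left(2 + \left(-3 + 5\right)\right)^{2} = \left(2 + 2\right)^{2} = 4^{2} = 16$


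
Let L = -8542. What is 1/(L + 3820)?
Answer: -1/4722 ≈ -0.00021177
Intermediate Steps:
1/(L + 3820) = 1/(-8542 + 3820) = 1/(-4722) = -1/4722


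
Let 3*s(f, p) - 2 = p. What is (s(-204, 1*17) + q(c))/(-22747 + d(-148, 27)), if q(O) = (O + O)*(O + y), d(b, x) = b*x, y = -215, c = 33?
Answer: 36017/80229 ≈ 0.44893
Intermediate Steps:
q(O) = 2*O*(-215 + O) (q(O) = (O + O)*(O - 215) = (2*O)*(-215 + O) = 2*O*(-215 + O))
s(f, p) = ⅔ + p/3
(s(-204, 1*17) + q(c))/(-22747 + d(-148, 27)) = ((⅔ + (1*17)/3) + 2*33*(-215 + 33))/(-22747 - 148*27) = ((⅔ + (⅓)*17) + 2*33*(-182))/(-22747 - 3996) = ((⅔ + 17/3) - 12012)/(-26743) = (19/3 - 12012)*(-1/26743) = -36017/3*(-1/26743) = 36017/80229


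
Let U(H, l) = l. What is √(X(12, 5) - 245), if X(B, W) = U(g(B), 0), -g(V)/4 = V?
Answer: 7*I*√5 ≈ 15.652*I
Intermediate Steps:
g(V) = -4*V
X(B, W) = 0
√(X(12, 5) - 245) = √(0 - 245) = √(-245) = 7*I*√5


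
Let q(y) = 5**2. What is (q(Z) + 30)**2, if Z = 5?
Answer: 3025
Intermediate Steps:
q(y) = 25
(q(Z) + 30)**2 = (25 + 30)**2 = 55**2 = 3025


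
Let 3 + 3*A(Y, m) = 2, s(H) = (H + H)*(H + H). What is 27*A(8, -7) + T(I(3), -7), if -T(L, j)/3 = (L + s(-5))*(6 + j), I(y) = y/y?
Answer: 294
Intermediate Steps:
I(y) = 1
s(H) = 4*H² (s(H) = (2*H)*(2*H) = 4*H²)
A(Y, m) = -⅓ (A(Y, m) = -1 + (⅓)*2 = -1 + ⅔ = -⅓)
T(L, j) = -3*(6 + j)*(100 + L) (T(L, j) = -3*(L + 4*(-5)²)*(6 + j) = -3*(L + 4*25)*(6 + j) = -3*(L + 100)*(6 + j) = -3*(100 + L)*(6 + j) = -3*(6 + j)*(100 + L))
27*A(8, -7) + T(I(3), -7) = 27*(-⅓) + (-1800 - 300*(-7) - 18*1 - 3*1*(-7)) = -9 + (-1800 + 2100 - 18 + 21) = -9 + 303 = 294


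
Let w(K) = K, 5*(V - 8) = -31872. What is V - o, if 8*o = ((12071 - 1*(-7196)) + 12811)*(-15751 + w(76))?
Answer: 1256929297/20 ≈ 6.2846e+7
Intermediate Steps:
V = -31832/5 (V = 8 + (⅕)*(-31872) = 8 - 31872/5 = -31832/5 ≈ -6366.4)
o = -251411325/4 (o = (((12071 - 1*(-7196)) + 12811)*(-15751 + 76))/8 = (((12071 + 7196) + 12811)*(-15675))/8 = ((19267 + 12811)*(-15675))/8 = (32078*(-15675))/8 = (⅛)*(-502822650) = -251411325/4 ≈ -6.2853e+7)
V - o = -31832/5 - 1*(-251411325/4) = -31832/5 + 251411325/4 = 1256929297/20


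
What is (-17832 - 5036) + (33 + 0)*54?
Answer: -21086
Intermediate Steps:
(-17832 - 5036) + (33 + 0)*54 = -22868 + 33*54 = -22868 + 1782 = -21086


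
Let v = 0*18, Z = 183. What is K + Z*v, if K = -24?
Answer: -24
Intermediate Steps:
v = 0
K + Z*v = -24 + 183*0 = -24 + 0 = -24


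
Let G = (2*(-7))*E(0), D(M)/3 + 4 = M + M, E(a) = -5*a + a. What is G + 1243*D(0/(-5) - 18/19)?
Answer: -417648/19 ≈ -21981.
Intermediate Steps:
E(a) = -4*a
D(M) = -12 + 6*M (D(M) = -12 + 3*(M + M) = -12 + 3*(2*M) = -12 + 6*M)
G = 0 (G = (2*(-7))*(-4*0) = -14*0 = 0)
G + 1243*D(0/(-5) - 18/19) = 0 + 1243*(-12 + 6*(0/(-5) - 18/19)) = 0 + 1243*(-12 + 6*(0*(-⅕) - 18*1/19)) = 0 + 1243*(-12 + 6*(0 - 18/19)) = 0 + 1243*(-12 + 6*(-18/19)) = 0 + 1243*(-12 - 108/19) = 0 + 1243*(-336/19) = 0 - 417648/19 = -417648/19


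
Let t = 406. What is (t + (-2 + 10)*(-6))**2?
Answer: 128164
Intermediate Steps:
(t + (-2 + 10)*(-6))**2 = (406 + (-2 + 10)*(-6))**2 = (406 + 8*(-6))**2 = (406 - 48)**2 = 358**2 = 128164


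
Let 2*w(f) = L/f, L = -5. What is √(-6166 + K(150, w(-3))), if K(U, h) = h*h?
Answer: I*√221951/6 ≈ 78.519*I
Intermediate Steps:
w(f) = -5/(2*f) (w(f) = (-5/f)/2 = -5/(2*f))
K(U, h) = h²
√(-6166 + K(150, w(-3))) = √(-6166 + (-5/2/(-3))²) = √(-6166 + (-5/2*(-⅓))²) = √(-6166 + (⅚)²) = √(-6166 + 25/36) = √(-221951/36) = I*√221951/6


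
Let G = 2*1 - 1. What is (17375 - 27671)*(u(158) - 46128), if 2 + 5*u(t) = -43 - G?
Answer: 2375143056/5 ≈ 4.7503e+8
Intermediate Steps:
G = 1 (G = 2 - 1 = 1)
u(t) = -46/5 (u(t) = -2/5 + (-43 - 1*1)/5 = -2/5 + (-43 - 1)/5 = -2/5 + (1/5)*(-44) = -2/5 - 44/5 = -46/5)
(17375 - 27671)*(u(158) - 46128) = (17375 - 27671)*(-46/5 - 46128) = -10296*(-230686/5) = 2375143056/5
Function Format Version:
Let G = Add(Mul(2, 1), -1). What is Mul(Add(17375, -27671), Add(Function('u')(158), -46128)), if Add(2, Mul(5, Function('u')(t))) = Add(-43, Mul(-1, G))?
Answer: Rational(2375143056, 5) ≈ 4.7503e+8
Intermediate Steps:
G = 1 (G = Add(2, -1) = 1)
Function('u')(t) = Rational(-46, 5) (Function('u')(t) = Add(Rational(-2, 5), Mul(Rational(1, 5), Add(-43, Mul(-1, 1)))) = Add(Rational(-2, 5), Mul(Rational(1, 5), Add(-43, -1))) = Add(Rational(-2, 5), Mul(Rational(1, 5), -44)) = Add(Rational(-2, 5), Rational(-44, 5)) = Rational(-46, 5))
Mul(Add(17375, -27671), Add(Function('u')(158), -46128)) = Mul(Add(17375, -27671), Add(Rational(-46, 5), -46128)) = Mul(-10296, Rational(-230686, 5)) = Rational(2375143056, 5)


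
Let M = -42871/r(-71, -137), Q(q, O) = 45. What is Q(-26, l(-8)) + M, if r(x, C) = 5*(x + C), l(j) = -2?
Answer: 89671/1040 ≈ 86.222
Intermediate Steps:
r(x, C) = 5*C + 5*x (r(x, C) = 5*(C + x) = 5*C + 5*x)
M = 42871/1040 (M = -42871/(5*(-137) + 5*(-71)) = -42871/(-685 - 355) = -42871/(-1040) = -42871*(-1/1040) = 42871/1040 ≈ 41.222)
Q(-26, l(-8)) + M = 45 + 42871/1040 = 89671/1040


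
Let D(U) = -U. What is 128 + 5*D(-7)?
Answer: 163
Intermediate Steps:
128 + 5*D(-7) = 128 + 5*(-1*(-7)) = 128 + 5*7 = 128 + 35 = 163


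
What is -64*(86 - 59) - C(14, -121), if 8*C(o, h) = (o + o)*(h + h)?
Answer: -881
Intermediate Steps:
C(o, h) = h*o/2 (C(o, h) = ((o + o)*(h + h))/8 = ((2*o)*(2*h))/8 = (4*h*o)/8 = h*o/2)
-64*(86 - 59) - C(14, -121) = -64*(86 - 59) - (-121)*14/2 = -64*27 - 1*(-847) = -1728 + 847 = -881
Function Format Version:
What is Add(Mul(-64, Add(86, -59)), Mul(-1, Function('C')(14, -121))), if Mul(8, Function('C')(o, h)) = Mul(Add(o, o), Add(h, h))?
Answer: -881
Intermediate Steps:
Function('C')(o, h) = Mul(Rational(1, 2), h, o) (Function('C')(o, h) = Mul(Rational(1, 8), Mul(Add(o, o), Add(h, h))) = Mul(Rational(1, 8), Mul(Mul(2, o), Mul(2, h))) = Mul(Rational(1, 8), Mul(4, h, o)) = Mul(Rational(1, 2), h, o))
Add(Mul(-64, Add(86, -59)), Mul(-1, Function('C')(14, -121))) = Add(Mul(-64, Add(86, -59)), Mul(-1, Mul(Rational(1, 2), -121, 14))) = Add(Mul(-64, 27), Mul(-1, -847)) = Add(-1728, 847) = -881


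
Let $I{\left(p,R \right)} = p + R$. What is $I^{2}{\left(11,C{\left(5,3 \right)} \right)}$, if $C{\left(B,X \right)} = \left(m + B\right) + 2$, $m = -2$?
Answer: $256$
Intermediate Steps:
$C{\left(B,X \right)} = B$ ($C{\left(B,X \right)} = \left(-2 + B\right) + 2 = B$)
$I{\left(p,R \right)} = R + p$
$I^{2}{\left(11,C{\left(5,3 \right)} \right)} = \left(5 + 11\right)^{2} = 16^{2} = 256$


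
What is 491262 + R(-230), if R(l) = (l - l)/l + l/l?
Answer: 491263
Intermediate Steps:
R(l) = 1 (R(l) = 0/l + 1 = 0 + 1 = 1)
491262 + R(-230) = 491262 + 1 = 491263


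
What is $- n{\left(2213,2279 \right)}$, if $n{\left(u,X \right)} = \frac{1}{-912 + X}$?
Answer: $- \frac{1}{1367} \approx -0.00073153$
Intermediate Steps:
$- n{\left(2213,2279 \right)} = - \frac{1}{-912 + 2279} = - \frac{1}{1367}$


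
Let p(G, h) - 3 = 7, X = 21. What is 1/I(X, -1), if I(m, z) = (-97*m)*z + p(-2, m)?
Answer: 1/2047 ≈ 0.00048852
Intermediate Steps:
p(G, h) = 10 (p(G, h) = 3 + 7 = 10)
I(m, z) = 10 - 97*m*z (I(m, z) = (-97*m)*z + 10 = -97*m*z + 10 = 10 - 97*m*z)
1/I(X, -1) = 1/(10 - 97*21*(-1)) = 1/(10 + 2037) = 1/2047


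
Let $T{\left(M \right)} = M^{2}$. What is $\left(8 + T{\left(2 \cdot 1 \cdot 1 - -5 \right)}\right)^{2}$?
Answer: $3249$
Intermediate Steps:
$\left(8 + T{\left(2 \cdot 1 \cdot 1 - -5 \right)}\right)^{2} = \left(8 + \left(2 \cdot 1 \cdot 1 - -5\right)^{2}\right)^{2} = \left(8 + \left(2 \cdot 1 + 5\right)^{2}\right)^{2} = \left(8 + \left(2 + 5\right)^{2}\right)^{2} = \left(8 + 7^{2}\right)^{2} = \left(8 + 49\right)^{2} = 57^{2} = 3249$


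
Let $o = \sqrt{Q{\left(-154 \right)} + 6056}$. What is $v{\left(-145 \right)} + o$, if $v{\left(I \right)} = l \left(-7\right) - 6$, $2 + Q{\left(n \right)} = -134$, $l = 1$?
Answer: $-13 + 4 \sqrt{370} \approx 63.942$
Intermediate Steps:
$Q{\left(n \right)} = -136$ ($Q{\left(n \right)} = -2 - 134 = -136$)
$v{\left(I \right)} = -13$ ($v{\left(I \right)} = 1 \left(-7\right) - 6 = -7 - 6 = -13$)
$o = 4 \sqrt{370}$ ($o = \sqrt{-136 + 6056} = \sqrt{5920} = 4 \sqrt{370} \approx 76.942$)
$v{\left(-145 \right)} + o = -13 + 4 \sqrt{370}$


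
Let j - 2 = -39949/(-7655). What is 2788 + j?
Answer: 21397399/7655 ≈ 2795.2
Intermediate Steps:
j = 55259/7655 (j = 2 - 39949/(-7655) = 2 - 39949*(-1/7655) = 2 + 39949/7655 = 55259/7655 ≈ 7.2187)
2788 + j = 2788 + 55259/7655 = 21397399/7655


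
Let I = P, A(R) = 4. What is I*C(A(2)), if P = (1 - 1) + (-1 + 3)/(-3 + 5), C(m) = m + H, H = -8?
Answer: -4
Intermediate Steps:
C(m) = -8 + m (C(m) = m - 8 = -8 + m)
P = 1 (P = 0 + 2/2 = 0 + 2*(½) = 0 + 1 = 1)
I = 1
I*C(A(2)) = 1*(-8 + 4) = 1*(-4) = -4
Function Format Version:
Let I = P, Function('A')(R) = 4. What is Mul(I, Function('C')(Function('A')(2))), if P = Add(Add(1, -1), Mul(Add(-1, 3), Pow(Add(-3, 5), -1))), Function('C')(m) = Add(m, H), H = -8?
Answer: -4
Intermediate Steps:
Function('C')(m) = Add(-8, m) (Function('C')(m) = Add(m, -8) = Add(-8, m))
P = 1 (P = Add(0, Mul(2, Pow(2, -1))) = Add(0, Mul(2, Rational(1, 2))) = Add(0, 1) = 1)
I = 1
Mul(I, Function('C')(Function('A')(2))) = Mul(1, Add(-8, 4)) = Mul(1, -4) = -4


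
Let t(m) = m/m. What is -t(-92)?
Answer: -1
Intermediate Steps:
t(m) = 1
-t(-92) = -1*1 = -1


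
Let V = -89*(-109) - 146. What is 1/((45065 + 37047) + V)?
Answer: 1/91667 ≈ 1.0909e-5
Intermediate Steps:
V = 9555 (V = 9701 - 146 = 9555)
1/((45065 + 37047) + V) = 1/((45065 + 37047) + 9555) = 1/(82112 + 9555) = 1/91667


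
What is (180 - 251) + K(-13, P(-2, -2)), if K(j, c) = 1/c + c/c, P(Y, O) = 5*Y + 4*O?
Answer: -1261/18 ≈ -70.056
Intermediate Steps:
P(Y, O) = 4*O + 5*Y
K(j, c) = 1 + 1/c (K(j, c) = 1/c + 1 = 1 + 1/c)
(180 - 251) + K(-13, P(-2, -2)) = (180 - 251) + (1 + (4*(-2) + 5*(-2)))/(4*(-2) + 5*(-2)) = -71 + (1 + (-8 - 10))/(-8 - 10) = -71 + (1 - 18)/(-18) = -71 - 1/18*(-17) = -71 + 17/18 = -1261/18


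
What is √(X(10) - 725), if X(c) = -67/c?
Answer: 3*I*√8130/10 ≈ 27.05*I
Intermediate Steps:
√(X(10) - 725) = √(-67/10 - 725) = √(-7317/10) = 3*I*√8130/10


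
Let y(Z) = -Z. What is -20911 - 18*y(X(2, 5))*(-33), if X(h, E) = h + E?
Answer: -25069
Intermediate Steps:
X(h, E) = E + h
-20911 - 18*y(X(2, 5))*(-33) = -20911 - 18*(-(5 + 2))*(-33) = -20911 - 18*(-1*7)*(-33) = -20911 - 18*(-7)*(-33) = -20911 - (-126)*(-33) = -20911 - 1*4158 = -20911 - 4158 = -25069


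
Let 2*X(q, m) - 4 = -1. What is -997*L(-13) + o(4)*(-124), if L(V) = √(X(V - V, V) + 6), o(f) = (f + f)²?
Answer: -7936 - 997*√30/2 ≈ -10666.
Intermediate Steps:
o(f) = 4*f² (o(f) = (2*f)² = 4*f²)
X(q, m) = 3/2 (X(q, m) = 2 + (½)*(-1) = 2 - ½ = 3/2)
L(V) = √30/2 (L(V) = √(3/2 + 6) = √(15/2) = √30/2)
-997*L(-13) + o(4)*(-124) = -997*√30/2 + (4*4²)*(-124) = -997*√30/2 + (4*16)*(-124) = -997*√30/2 + 64*(-124) = -997*√30/2 - 7936 = -7936 - 997*√30/2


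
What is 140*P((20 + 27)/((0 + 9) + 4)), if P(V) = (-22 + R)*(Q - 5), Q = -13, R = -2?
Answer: 60480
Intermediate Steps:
P(V) = 432 (P(V) = (-22 - 2)*(-13 - 5) = -24*(-18) = 432)
140*P((20 + 27)/((0 + 9) + 4)) = 140*432 = 60480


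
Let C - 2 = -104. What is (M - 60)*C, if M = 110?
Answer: -5100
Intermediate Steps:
C = -102 (C = 2 - 104 = -102)
(M - 60)*C = (110 - 60)*(-102) = 50*(-102) = -5100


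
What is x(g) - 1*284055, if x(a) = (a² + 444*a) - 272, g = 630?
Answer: 392293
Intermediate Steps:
x(a) = -272 + a² + 444*a
x(g) - 1*284055 = (-272 + 630² + 444*630) - 1*284055 = (-272 + 396900 + 279720) - 284055 = 676348 - 284055 = 392293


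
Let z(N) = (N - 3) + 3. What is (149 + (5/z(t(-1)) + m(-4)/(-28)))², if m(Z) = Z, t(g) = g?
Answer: 1018081/49 ≈ 20777.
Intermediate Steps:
z(N) = N (z(N) = (-3 + N) + 3 = N)
(149 + (5/z(t(-1)) + m(-4)/(-28)))² = (149 + (5/(-1) - 4/(-28)))² = (149 + (5*(-1) - 4*(-1/28)))² = (149 + (-5 + ⅐))² = (149 - 34/7)² = (1009/7)² = 1018081/49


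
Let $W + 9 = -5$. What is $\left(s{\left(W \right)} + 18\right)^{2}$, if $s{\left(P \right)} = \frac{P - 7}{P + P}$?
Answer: $\frac{5625}{16} \approx 351.56$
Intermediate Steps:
$W = -14$ ($W = -9 - 5 = -14$)
$s{\left(P \right)} = \frac{-7 + P}{2 P}$
$\left(s{\left(W \right)} + 18\right)^{2} = \left(\frac{-7 - 14}{2 \left(-14\right)} + 18\right)^{2} = \left(\frac{1}{2} \left(- \frac{1}{14}\right) \left(-21\right) + 18\right)^{2} = \left(\frac{3}{4} + 18\right)^{2} = \left(\frac{75}{4}\right)^{2} = \frac{5625}{16}$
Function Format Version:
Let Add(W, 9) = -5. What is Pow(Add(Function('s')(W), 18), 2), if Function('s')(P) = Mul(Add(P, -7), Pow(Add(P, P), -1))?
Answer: Rational(5625, 16) ≈ 351.56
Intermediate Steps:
W = -14 (W = Add(-9, -5) = -14)
Function('s')(P) = Mul(Rational(1, 2), Pow(P, -1), Add(-7, P)) (Function('s')(P) = Mul(Add(-7, P), Pow(Mul(2, P), -1)) = Mul(Add(-7, P), Mul(Rational(1, 2), Pow(P, -1))) = Mul(Rational(1, 2), Pow(P, -1), Add(-7, P)))
Pow(Add(Function('s')(W), 18), 2) = Pow(Add(Mul(Rational(1, 2), Pow(-14, -1), Add(-7, -14)), 18), 2) = Pow(Add(Mul(Rational(1, 2), Rational(-1, 14), -21), 18), 2) = Pow(Add(Rational(3, 4), 18), 2) = Pow(Rational(75, 4), 2) = Rational(5625, 16)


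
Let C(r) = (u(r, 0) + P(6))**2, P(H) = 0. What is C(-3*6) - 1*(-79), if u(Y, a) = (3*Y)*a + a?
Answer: 79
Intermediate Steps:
u(Y, a) = a + 3*Y*a (u(Y, a) = 3*Y*a + a = a + 3*Y*a)
C(r) = 0 (C(r) = (0*(1 + 3*r) + 0)**2 = (0 + 0)**2 = 0**2 = 0)
C(-3*6) - 1*(-79) = 0 - 1*(-79) = 0 + 79 = 79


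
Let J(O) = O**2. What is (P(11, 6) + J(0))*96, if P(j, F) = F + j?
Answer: 1632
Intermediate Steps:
(P(11, 6) + J(0))*96 = ((6 + 11) + 0**2)*96 = (17 + 0)*96 = 17*96 = 1632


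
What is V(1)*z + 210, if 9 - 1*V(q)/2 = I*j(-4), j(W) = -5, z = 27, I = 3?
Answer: 1506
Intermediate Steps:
V(q) = 48 (V(q) = 18 - 6*(-5) = 18 - 2*(-15) = 18 + 30 = 48)
V(1)*z + 210 = 48*27 + 210 = 1296 + 210 = 1506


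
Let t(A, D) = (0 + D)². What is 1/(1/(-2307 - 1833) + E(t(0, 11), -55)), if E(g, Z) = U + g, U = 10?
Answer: 4140/542339 ≈ 0.0076336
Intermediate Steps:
t(A, D) = D²
E(g, Z) = 10 + g
1/(1/(-2307 - 1833) + E(t(0, 11), -55)) = 1/(1/(-2307 - 1833) + (10 + 11²)) = 1/(1/(-4140) + (10 + 121)) = 1/(-1/4140 + 131) = 1/(542339/4140) = 4140/542339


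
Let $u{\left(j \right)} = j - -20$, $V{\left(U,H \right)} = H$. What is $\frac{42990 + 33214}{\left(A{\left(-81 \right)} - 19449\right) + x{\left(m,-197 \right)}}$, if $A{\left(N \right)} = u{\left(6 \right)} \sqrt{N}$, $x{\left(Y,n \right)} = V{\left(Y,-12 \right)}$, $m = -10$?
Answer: $- \frac{38025796}{9712443} - \frac{152408 i}{3237481} \approx -3.9152 - 0.047076 i$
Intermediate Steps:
$u{\left(j \right)} = 20 + j$ ($u{\left(j \right)} = j + 20 = 20 + j$)
$x{\left(Y,n \right)} = -12$
$A{\left(N \right)} = 26 \sqrt{N}$ ($A{\left(N \right)} = \left(20 + 6\right) \sqrt{N} = 26 \sqrt{N}$)
$\frac{42990 + 33214}{\left(A{\left(-81 \right)} - 19449\right) + x{\left(m,-197 \right)}} = \frac{42990 + 33214}{\left(26 \sqrt{-81} - 19449\right) - 12} = \frac{76204}{\left(26 \cdot 9 i - 19449\right) - 12} = \frac{76204}{\left(234 i - 19449\right) - 12} = \frac{76204}{\left(-19449 + 234 i\right) - 12} = \frac{76204}{-19461 + 234 i} = 76204 \frac{-19461 - 234 i}{378785277} = \frac{76204 \left(-19461 - 234 i\right)}{378785277}$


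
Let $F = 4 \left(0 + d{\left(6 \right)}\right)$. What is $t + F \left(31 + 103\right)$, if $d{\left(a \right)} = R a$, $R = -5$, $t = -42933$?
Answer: $-59013$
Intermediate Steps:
$d{\left(a \right)} = - 5 a$
$F = -120$ ($F = 4 \left(0 - 30\right) = 4 \left(-30\right) = -120$)
$t + F \left(31 + 103\right) = -42933 - 120 \left(31 + 103\right) = -42933 - 16080 = -59013$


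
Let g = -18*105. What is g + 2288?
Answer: 398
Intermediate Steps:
g = -1890
g + 2288 = -1890 + 2288 = 398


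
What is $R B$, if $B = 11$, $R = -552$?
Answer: $-6072$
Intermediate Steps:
$R B = \left(-552\right) 11 = -6072$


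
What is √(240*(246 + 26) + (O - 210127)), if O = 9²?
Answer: I*√144766 ≈ 380.48*I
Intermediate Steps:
O = 81
√(240*(246 + 26) + (O - 210127)) = √(240*(246 + 26) + (81 - 210127)) = √(240*272 - 210046) = √(65280 - 210046) = √(-144766) = I*√144766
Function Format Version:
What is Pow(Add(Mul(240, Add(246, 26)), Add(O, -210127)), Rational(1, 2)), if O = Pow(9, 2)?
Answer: Mul(I, Pow(144766, Rational(1, 2))) ≈ Mul(380.48, I)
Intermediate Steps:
O = 81
Pow(Add(Mul(240, Add(246, 26)), Add(O, -210127)), Rational(1, 2)) = Pow(Add(Mul(240, Add(246, 26)), Add(81, -210127)), Rational(1, 2)) = Pow(Add(Mul(240, 272), -210046), Rational(1, 2)) = Pow(Add(65280, -210046), Rational(1, 2)) = Pow(-144766, Rational(1, 2)) = Mul(I, Pow(144766, Rational(1, 2)))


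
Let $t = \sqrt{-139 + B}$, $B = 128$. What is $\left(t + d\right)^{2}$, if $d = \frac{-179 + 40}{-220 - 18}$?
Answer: $- \frac{603763}{56644} + \frac{139 i \sqrt{11}}{119} \approx -10.659 + 3.874 i$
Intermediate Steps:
$t = i \sqrt{11}$ ($t = \sqrt{-139 + 128} = \sqrt{-11} = i \sqrt{11} \approx 3.3166 i$)
$d = \frac{139}{238}$ ($d = - \frac{139}{-238} = \left(-139\right) \left(- \frac{1}{238}\right) = \frac{139}{238} \approx 0.58403$)
$\left(t + d\right)^{2} = \left(i \sqrt{11} + \frac{139}{238}\right)^{2} = \left(\frac{139}{238} + i \sqrt{11}\right)^{2}$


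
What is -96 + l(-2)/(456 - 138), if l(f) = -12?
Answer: -5090/53 ≈ -96.038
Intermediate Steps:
-96 + l(-2)/(456 - 138) = -96 - 12/(456 - 138) = -96 - 12/318 = -96 - 12*1/318 = -96 - 2/53 = -5090/53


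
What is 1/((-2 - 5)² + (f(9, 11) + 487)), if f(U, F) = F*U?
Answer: 1/635 ≈ 0.0015748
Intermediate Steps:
1/((-2 - 5)² + (f(9, 11) + 487)) = 1/((-2 - 5)² + (11*9 + 487)) = 1/((-7)² + (99 + 487)) = 1/(49 + 586) = 1/635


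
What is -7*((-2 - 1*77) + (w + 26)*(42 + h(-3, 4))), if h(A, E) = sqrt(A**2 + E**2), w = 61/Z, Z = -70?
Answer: -77143/10 ≈ -7714.3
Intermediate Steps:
w = -61/70 (w = 61/(-70) = 61*(-1/70) = -61/70 ≈ -0.87143)
-7*((-2 - 1*77) + (w + 26)*(42 + h(-3, 4))) = -7*((-2 - 1*77) + (-61/70 + 26)*(42 + sqrt((-3)**2 + 4**2))) = -7*((-2 - 77) + 1759*(42 + sqrt(9 + 16))/70) = -7*(-79 + 1759*(42 + sqrt(25))/70) = -7*(-79 + 1759*(42 + 5)/70) = -7*(-79 + (1759/70)*47) = -7*(-79 + 82673/70) = -7*77143/70 = -77143/10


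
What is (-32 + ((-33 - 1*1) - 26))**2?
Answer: 8464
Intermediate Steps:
(-32 + ((-33 - 1*1) - 26))**2 = (-32 + ((-33 - 1) - 26))**2 = (-32 + (-34 - 26))**2 = (-32 - 60)**2 = (-92)**2 = 8464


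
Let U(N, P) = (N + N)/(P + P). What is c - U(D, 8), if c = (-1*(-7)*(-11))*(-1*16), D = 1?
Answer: 9855/8 ≈ 1231.9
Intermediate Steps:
U(N, P) = N/P (U(N, P) = (2*N)/((2*P)) = (2*N)*(1/(2*P)) = N/P)
c = 1232 (c = (7*(-11))*(-16) = -77*(-16) = 1232)
c - U(D, 8) = 1232 - 1/8 = 1232 - 1*⅛ = 1232 - ⅛ = 9855/8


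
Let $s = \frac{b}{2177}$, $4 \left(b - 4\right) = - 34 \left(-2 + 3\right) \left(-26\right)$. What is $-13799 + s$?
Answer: $- \frac{30040198}{2177} \approx -13799.0$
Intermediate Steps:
$b = 225$ ($b = 4 + \frac{- 34 \left(-2 + 3\right) \left(-26\right)}{4} = 4 + \frac{\left(-34\right) 1 \left(-26\right)}{4} = 4 + \frac{\left(-34\right) \left(-26\right)}{4} = 4 + \frac{1}{4} \cdot 884 = 4 + 221 = 225$)
$s = \frac{225}{2177} \approx 0.10335$
$-13799 + s = -13799 + \frac{225}{2177} = - \frac{30040198}{2177}$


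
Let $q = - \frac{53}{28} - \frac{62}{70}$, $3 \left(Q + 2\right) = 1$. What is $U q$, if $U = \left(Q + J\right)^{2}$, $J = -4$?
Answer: $- \frac{112421}{1260} \approx -89.223$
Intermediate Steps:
$Q = - \frac{5}{3}$ ($Q = -2 + \frac{1}{3} \cdot 1 = -2 + \frac{1}{3} = - \frac{5}{3} \approx -1.6667$)
$q = - \frac{389}{140}$ ($q = \left(-53\right) \frac{1}{28} - \frac{31}{35} = - \frac{53}{28} - \frac{31}{35} = - \frac{389}{140} \approx -2.7786$)
$U = \frac{289}{9}$ ($U = \left(- \frac{5}{3} - 4\right)^{2} = \left(- \frac{17}{3}\right)^{2} = \frac{289}{9} \approx 32.111$)
$U q = \frac{289}{9} \left(- \frac{389}{140}\right) = - \frac{112421}{1260}$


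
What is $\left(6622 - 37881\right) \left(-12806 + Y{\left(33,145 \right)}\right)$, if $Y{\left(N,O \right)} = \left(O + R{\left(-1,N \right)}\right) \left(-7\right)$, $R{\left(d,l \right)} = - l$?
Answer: $424809810$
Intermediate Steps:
$Y{\left(N,O \right)} = - 7 O + 7 N$ ($Y{\left(N,O \right)} = \left(O - N\right) \left(-7\right) = - 7 O + 7 N$)
$\left(6622 - 37881\right) \left(-12806 + Y{\left(33,145 \right)}\right) = \left(6622 - 37881\right) \left(-12806 + \left(\left(-7\right) 145 + 7 \cdot 33\right)\right) = - 31259 \left(-12806 + \left(-1015 + 231\right)\right) = - 31259 \left(-12806 - 784\right) = \left(-31259\right) \left(-13590\right) = 424809810$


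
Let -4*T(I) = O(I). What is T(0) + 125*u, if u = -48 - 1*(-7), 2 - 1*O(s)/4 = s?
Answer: -5127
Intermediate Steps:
O(s) = 8 - 4*s
T(I) = -2 + I (T(I) = -(8 - 4*I)/4 = -2 + I)
u = -41 (u = -48 + 7 = -41)
T(0) + 125*u = (-2 + 0) + 125*(-41) = -2 - 5125 = -5127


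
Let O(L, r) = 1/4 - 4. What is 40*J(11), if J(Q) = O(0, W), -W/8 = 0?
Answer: -150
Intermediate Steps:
W = 0 (W = -8*0 = 0)
O(L, r) = -15/4 (O(L, r) = 1/4 - 4 = -15/4)
J(Q) = -15/4
40*J(11) = 40*(-15/4) = -150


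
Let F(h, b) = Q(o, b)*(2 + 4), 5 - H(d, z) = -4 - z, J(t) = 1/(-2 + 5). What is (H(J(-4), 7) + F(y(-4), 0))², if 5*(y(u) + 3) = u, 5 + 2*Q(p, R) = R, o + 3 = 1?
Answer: 1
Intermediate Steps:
o = -2 (o = -3 + 1 = -2)
Q(p, R) = -5/2 + R/2
J(t) = ⅓ (J(t) = 1/3 = ⅓)
y(u) = -3 + u/5
H(d, z) = 9 + z (H(d, z) = 5 - (-4 - z) = 5 + (4 + z) = 9 + z)
F(h, b) = -15 + 3*b (F(h, b) = (-5/2 + b/2)*(2 + 4) = (-5/2 + b/2)*6 = -15 + 3*b)
(H(J(-4), 7) + F(y(-4), 0))² = ((9 + 7) + (-15 + 3*0))² = (16 + (-15 + 0))² = (16 - 15)² = 1² = 1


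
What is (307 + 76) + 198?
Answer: 581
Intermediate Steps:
(307 + 76) + 198 = 383 + 198 = 581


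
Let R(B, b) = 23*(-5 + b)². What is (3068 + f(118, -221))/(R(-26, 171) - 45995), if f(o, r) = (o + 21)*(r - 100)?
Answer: -41551/587793 ≈ -0.070690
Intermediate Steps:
f(o, r) = (-100 + r)*(21 + o) (f(o, r) = (21 + o)*(-100 + r) = (-100 + r)*(21 + o))
(3068 + f(118, -221))/(R(-26, 171) - 45995) = (3068 + (-2100 - 100*118 + 21*(-221) + 118*(-221)))/(23*(-5 + 171)² - 45995) = (3068 + (-2100 - 11800 - 4641 - 26078))/(23*166² - 45995) = (3068 - 44619)/(23*27556 - 45995) = -41551/(633788 - 45995) = -41551/587793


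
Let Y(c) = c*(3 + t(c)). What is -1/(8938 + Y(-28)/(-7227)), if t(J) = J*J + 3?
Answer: -7227/64617046 ≈ -0.00011184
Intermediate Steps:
t(J) = 3 + J² (t(J) = J² + 3 = 3 + J²)
Y(c) = c*(6 + c²) (Y(c) = c*(3 + (3 + c²)) = c*(6 + c²))
-1/(8938 + Y(-28)/(-7227)) = -1/(8938 - 28*(6 + (-28)²)/(-7227)) = -1/(8938 - 28*(6 + 784)*(-1/7227)) = -1/(8938 - 28*790*(-1/7227)) = -1/(8938 - 22120*(-1/7227)) = -1/(8938 + 22120/7227) = -1/64617046/7227 = -1*7227/64617046 = -7227/64617046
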